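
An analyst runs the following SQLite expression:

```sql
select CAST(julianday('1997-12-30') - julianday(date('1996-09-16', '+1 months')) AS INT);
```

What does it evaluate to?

Adding +1 month to 1996-09-16 gives 1996-10-16.
15 days remain in October 1996 after the 16th (31 − 16).
Full months from November 1996 through November 1997 contribute their day counts.
Then 30 days into December 1997.
Total: 15 + 30 + 31 + 31 + 28 + 31 + 30 + 31 + 30 + 31 + 31 + 30 + 31 + 30 + 30 = 440.

440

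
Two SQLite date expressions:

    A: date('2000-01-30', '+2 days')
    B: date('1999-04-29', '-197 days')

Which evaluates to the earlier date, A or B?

B

A = 2000-02-01.
B = 1998-10-14.
B is earlier.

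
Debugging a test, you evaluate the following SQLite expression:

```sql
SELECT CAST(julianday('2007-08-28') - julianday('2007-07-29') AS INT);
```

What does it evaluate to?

30

2 days remain in July 2007 after the 29th (31 − 29).
Then 28 days into August 2007.
Total: 2 + 28 = 30.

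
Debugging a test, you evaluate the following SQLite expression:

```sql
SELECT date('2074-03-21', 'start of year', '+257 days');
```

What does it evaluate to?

2074-09-15

`start of year` rewinds 2074-03-21 to 2074-01-01.
Applying '+257 days' to 2074-01-01: counting 257 days forward gives 2074-09-15.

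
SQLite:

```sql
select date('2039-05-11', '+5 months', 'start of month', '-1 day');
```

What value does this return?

2039-09-30

Adding +5 months to 2039-05-11 gives 2039-10-11.
`start of month` rewinds 2039-10-11 to 2039-10-01.
Going back 1 day from 2039-10-01 reaches 2039-09-30 (last day of September, 30 days).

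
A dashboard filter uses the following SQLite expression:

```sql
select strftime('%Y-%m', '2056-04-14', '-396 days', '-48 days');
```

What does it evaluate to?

2055-01

First apply '-396 days', '-48 days': 2056-04-14 → 2055-01-26.
`%Y-%m` extracts the year-month: 2055-01.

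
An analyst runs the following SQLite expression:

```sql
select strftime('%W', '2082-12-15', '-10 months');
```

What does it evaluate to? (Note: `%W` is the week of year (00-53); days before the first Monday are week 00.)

First apply '-10 months': 2082-12-15 → 2082-02-15.
2082-02-15 is a Sunday. SQLite's %W counts Mondays since the year started; the result is 06.

06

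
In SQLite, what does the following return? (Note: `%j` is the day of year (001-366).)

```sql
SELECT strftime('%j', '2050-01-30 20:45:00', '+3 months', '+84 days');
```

First apply '+3 months', '+84 days': 2050-01-30 20:45:00 → 2050-07-23 20:45:00.
Day-of-year for 2050-07-23: days since 2050-01-01 inclusive = 204, zero-padded to 204.

204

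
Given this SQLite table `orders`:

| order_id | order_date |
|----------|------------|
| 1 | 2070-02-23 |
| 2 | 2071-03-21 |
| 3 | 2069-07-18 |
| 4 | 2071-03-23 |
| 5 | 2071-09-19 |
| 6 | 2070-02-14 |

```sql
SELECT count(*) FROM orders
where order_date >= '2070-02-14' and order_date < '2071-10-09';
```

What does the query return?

5

Rows in [2070-02-14, 2071-10-09): 2070-02-23, 2071-03-21, 2071-03-23, 2071-09-19, 2070-02-14 → 5 rows.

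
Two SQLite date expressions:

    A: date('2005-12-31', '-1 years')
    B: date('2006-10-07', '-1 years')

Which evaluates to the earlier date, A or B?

A

A = 2004-12-31.
B = 2005-10-07.
A is earlier.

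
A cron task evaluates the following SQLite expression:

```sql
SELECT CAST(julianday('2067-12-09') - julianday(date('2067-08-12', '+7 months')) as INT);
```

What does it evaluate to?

-94

Adding +7 months to 2067-08-12 gives 2068-03-12.
22 days remain in December 2067 after the 9th (31 − 9).
January 2068: 31 days.
February 2068: 29 days (leap year).
Then 12 days into March 2068.
Total: 22 + 31 + 29 + 12 = 94.
The subtraction is earlier − later, so the result is −94 → -94.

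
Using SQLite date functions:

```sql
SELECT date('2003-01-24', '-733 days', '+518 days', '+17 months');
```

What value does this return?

Applying '-733 days' to 2003-01-24: counting 733 days back gives 2001-01-21.
Applying '+518 days' to 2001-01-21: counting 518 days forward gives 2002-06-23.
Adding +17 months to 2002-06-23 gives 2003-11-23.

2003-11-23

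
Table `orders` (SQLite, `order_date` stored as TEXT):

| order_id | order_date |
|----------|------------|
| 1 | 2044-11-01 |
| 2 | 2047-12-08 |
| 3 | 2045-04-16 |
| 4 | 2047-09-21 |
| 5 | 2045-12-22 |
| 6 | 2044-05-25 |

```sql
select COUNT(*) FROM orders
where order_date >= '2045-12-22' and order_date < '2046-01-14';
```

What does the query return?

1

Rows in [2045-12-22, 2046-01-14): 2045-12-22 → 1 row.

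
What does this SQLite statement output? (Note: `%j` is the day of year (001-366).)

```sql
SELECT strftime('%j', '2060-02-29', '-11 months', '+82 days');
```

170

First apply '-11 months', '+82 days': 2060-02-29 → 2059-06-19.
Day-of-year for 2059-06-19: days since 2059-01-01 inclusive = 170, zero-padded to 170.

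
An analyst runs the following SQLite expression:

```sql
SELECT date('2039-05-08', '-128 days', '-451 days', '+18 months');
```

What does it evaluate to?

Applying '-128 days' to 2039-05-08: counting 128 days back gives 2038-12-31.
Applying '-451 days' to 2038-12-31: counting 451 days back gives 2037-10-06.
Adding +18 months to 2037-10-06 gives 2039-04-06.

2039-04-06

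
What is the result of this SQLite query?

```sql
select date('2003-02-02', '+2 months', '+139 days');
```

Adding +2 months to 2003-02-02 gives 2003-04-02.
Applying '+139 days' to 2003-04-02: counting 139 days forward gives 2003-08-19.

2003-08-19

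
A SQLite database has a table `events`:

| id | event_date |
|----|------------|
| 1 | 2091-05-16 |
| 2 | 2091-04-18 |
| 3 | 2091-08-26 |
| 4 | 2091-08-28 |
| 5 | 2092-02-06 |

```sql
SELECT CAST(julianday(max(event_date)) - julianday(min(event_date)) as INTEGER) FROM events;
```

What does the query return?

MIN = 2091-04-18, MAX = 2092-02-06.
12 days remain in April 2091 after the 18th (30 − 18).
Full months from May 2091 through January 2092 contribute their day counts.
Then 6 days into February 2092.
Total: 12 + 31 + 30 + 31 + 31 + 30 + 31 + 30 + 31 + 31 + 6 = 294.

294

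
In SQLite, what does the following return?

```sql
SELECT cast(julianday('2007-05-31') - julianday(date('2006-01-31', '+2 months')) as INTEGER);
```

426

Adding +2 months to 2006-01-31 gives 2006-03-31.
0 days remain in March 2006 after the 31st (31 − 31).
Full months from April 2006 through April 2007 contribute their day counts.
Then 31 days into May 2007.
Total: 0 + 30 + 31 + 30 + 31 + 31 + 30 + 31 + 30 + 31 + 31 + 28 + 31 + 30 + 31 = 426.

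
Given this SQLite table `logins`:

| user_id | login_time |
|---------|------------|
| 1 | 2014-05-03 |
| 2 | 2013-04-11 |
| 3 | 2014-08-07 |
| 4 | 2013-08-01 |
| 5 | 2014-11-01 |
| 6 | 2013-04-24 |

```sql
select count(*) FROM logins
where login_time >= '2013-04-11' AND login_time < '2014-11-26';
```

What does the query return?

Rows in [2013-04-11, 2014-11-26): 2014-05-03, 2013-04-11, 2014-08-07, 2013-08-01, 2014-11-01, 2013-04-24 → 6 rows.

6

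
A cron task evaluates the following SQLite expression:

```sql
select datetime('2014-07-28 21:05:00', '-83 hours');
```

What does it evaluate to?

-83 hours from 2014-07-28 21:05:00 is 2014-07-25 10:05:00 (crosses midnight).

2014-07-25 10:05:00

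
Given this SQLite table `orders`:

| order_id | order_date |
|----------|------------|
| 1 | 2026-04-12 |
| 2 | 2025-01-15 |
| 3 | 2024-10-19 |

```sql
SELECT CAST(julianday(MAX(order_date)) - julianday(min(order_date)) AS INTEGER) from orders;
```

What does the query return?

540

MIN = 2024-10-19, MAX = 2026-04-12.
12 days remain in October 2024 after the 19th (31 − 19).
Full months from November 2024 through March 2026 contribute their day counts.
Then 12 days into April 2026.
Total: 12 + 30 + 31 + 31 + 28 + 31 + 30 + 31 + 30 + 31 + 31 + 30 + 31 + 30 + 31 + 31 + 28 + 31 + 12 = 540.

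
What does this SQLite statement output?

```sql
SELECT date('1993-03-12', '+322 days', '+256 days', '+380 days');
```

1995-10-26

Applying '+322 days' to 1993-03-12: counting 322 days forward gives 1994-01-28.
Applying '+256 days' to 1994-01-28: counting 256 days forward gives 1994-10-11.
Applying '+380 days' to 1994-10-11: counting 380 days forward gives 1995-10-26.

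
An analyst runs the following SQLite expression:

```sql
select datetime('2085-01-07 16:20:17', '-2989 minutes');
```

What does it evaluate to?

2085-01-05 14:31:17

2989 minutes = 49h 49m; -2989 minutes from 2085-01-07 16:20:17 is 2085-01-05 14:31:17 (crosses midnight).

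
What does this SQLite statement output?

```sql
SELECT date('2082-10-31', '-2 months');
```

Adding -2 months to 2082-10-31 gives 2082-08-31.

2082-08-31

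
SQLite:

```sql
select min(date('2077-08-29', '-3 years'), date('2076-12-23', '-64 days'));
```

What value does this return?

date('2077-08-29', '-3 years') → 2074-08-29.
date('2076-12-23', '-64 days') → 2076-10-20.
Earlier of the two is 2074-08-29.

2074-08-29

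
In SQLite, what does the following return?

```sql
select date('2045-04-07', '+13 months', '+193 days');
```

Adding +13 months to 2045-04-07 gives 2046-05-07.
Applying '+193 days' to 2046-05-07: counting 193 days forward gives 2046-11-16.

2046-11-16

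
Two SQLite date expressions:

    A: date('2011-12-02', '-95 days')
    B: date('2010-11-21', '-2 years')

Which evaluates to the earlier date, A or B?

B

A = 2011-08-29.
B = 2008-11-21.
B is earlier.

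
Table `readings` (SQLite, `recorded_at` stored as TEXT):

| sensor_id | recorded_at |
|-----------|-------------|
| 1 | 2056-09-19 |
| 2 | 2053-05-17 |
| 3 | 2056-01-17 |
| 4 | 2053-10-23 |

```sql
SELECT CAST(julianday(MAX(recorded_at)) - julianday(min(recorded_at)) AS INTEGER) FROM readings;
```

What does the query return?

MIN = 2053-05-17, MAX = 2056-09-19.
14 days remain in May 2053 after the 17th (31 − 17).
Full months from June 2053 through August 2056 contribute their day counts.
Then 19 days into September 2056.
Total: 14 + 30 + 31 + 31 + 30 + 31 + 30 + 31 + 31 + 28 + 31 + 30 + 31 + 30 + 31 + 31 + 30 + 31 + 30 + 31 + 31 + 28 + 31 + 30 + 31 + 30 + 31 + 31 + 30 + 31 + 30 + 31 + 31 + 29 + 31 + 30 + 31 + 30 + 31 + 31 + 19 = 1221.

1221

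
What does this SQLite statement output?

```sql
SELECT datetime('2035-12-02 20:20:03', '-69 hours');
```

-69 hours from 2035-12-02 20:20:03 is 2035-11-29 23:20:03 (crosses midnight).

2035-11-29 23:20:03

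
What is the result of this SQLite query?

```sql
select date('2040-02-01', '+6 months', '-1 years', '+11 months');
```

2040-07-01

Adding +6 months to 2040-02-01 gives 2040-08-01.
Adding -1 year to 2040-08-01 gives 2039-08-01.
Adding +11 months to 2039-08-01 gives 2040-07-01.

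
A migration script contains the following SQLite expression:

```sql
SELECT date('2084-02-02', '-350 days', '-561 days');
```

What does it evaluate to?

Applying '-350 days' to 2084-02-02: counting 350 days back gives 2083-02-17.
Applying '-561 days' to 2083-02-17: counting 561 days back gives 2081-08-05.

2081-08-05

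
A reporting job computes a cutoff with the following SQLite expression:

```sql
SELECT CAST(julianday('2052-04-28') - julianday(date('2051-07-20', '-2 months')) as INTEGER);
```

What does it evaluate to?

344

Adding -2 months to 2051-07-20 gives 2051-05-20.
11 days remain in May 2051 after the 20th (31 − 20).
Full months from June 2051 through March 2052 contribute their day counts.
Then 28 days into April 2052.
Total: 11 + 30 + 31 + 31 + 30 + 31 + 30 + 31 + 31 + 29 + 31 + 28 = 344.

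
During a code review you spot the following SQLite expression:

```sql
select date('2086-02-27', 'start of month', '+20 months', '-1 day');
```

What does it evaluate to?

`start of month` rewinds 2086-02-27 to 2086-02-01.
Adding +20 months to 2086-02-01 gives 2087-10-01.
Going back 1 day from 2087-10-01 reaches 2087-09-30 (last day of September, 30 days).

2087-09-30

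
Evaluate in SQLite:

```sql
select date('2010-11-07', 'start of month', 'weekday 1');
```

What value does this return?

`start of month` rewinds 2010-11-07 to 2010-11-01.
`weekday 1` advances to the next Monday; 2010-11-01 is already a Monday, so it stays at 2010-11-01.

2010-11-01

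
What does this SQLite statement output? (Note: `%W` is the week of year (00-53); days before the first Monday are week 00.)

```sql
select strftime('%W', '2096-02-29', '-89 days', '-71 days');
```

First apply '-89 days', '-71 days': 2096-02-29 → 2095-09-22.
2095-09-22 is a Thursday. SQLite's %W counts Mondays since the year started; the result is 38.

38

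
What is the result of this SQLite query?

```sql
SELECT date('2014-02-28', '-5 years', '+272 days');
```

2009-11-27

Adding -5 years to 2014-02-28 gives 2009-02-28.
Applying '+272 days' to 2009-02-28: counting 272 days forward gives 2009-11-27.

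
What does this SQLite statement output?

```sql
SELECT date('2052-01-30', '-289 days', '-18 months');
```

2049-10-16

Applying '-289 days' to 2052-01-30: counting 289 days back gives 2051-04-16.
Adding -18 months to 2051-04-16 gives 2049-10-16.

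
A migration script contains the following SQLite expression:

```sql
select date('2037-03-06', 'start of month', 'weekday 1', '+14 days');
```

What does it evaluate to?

2037-03-16

`start of month` rewinds 2037-03-06 to 2037-03-01.
`weekday 1` advances to the next Monday; 2037-03-01 is a Sunday, so it moves forward to 2037-03-02.
Advancing 14 more days within March lands on 2037-03-16.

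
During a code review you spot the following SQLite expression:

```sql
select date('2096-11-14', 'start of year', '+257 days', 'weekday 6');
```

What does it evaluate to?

2096-09-15

`start of year` rewinds 2096-11-14 to 2096-01-01.
Applying '+257 days' to 2096-01-01: counting 257 days forward gives 2096-09-14.
`weekday 6` advances to the next Saturday; 2096-09-14 is a Friday, so it moves forward to 2096-09-15.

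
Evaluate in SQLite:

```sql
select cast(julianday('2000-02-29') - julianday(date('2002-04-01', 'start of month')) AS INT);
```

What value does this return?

`start of month` rewinds 2002-04-01 to 2002-04-01.
0 days remain in February 2000 after the 29th (29 − 29).
Full months from March 2000 through March 2002 contribute their day counts.
Then 1 day into April 2002.
Total: 0 + 31 + 30 + 31 + 30 + 31 + 31 + 30 + 31 + 30 + 31 + 31 + 28 + 31 + 30 + 31 + 30 + 31 + 31 + 30 + 31 + 30 + 31 + 31 + 28 + 31 + 1 = 762.
The subtraction is earlier − later, so the result is −762 → -762.

-762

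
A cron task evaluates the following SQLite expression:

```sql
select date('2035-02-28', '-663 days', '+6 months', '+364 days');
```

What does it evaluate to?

2034-11-05

Applying '-663 days' to 2035-02-28: counting 663 days back gives 2033-05-06.
Adding +6 months to 2033-05-06 gives 2033-11-06.
Applying '+364 days' to 2033-11-06: counting 364 days forward gives 2034-11-05.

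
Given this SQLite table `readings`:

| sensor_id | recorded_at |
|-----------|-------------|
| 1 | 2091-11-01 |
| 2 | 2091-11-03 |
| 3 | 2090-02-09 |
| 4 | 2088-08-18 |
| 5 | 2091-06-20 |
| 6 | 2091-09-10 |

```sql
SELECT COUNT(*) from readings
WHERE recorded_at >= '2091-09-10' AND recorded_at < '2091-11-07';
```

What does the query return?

3

Rows in [2091-09-10, 2091-11-07): 2091-11-01, 2091-11-03, 2091-09-10 → 3 rows.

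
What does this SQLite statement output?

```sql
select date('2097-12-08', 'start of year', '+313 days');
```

2097-11-10

`start of year` rewinds 2097-12-08 to 2097-01-01.
Applying '+313 days' to 2097-01-01: counting 313 days forward gives 2097-11-10.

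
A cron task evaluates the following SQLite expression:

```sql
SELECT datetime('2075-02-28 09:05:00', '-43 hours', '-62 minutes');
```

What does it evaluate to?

2075-02-26 13:03:00

-43 hours from 2075-02-28 09:05:00 is 2075-02-26 14:05:00 (crosses midnight).
62 minutes = 1h 2m; -62 minutes from 2075-02-26 14:05:00 is 2075-02-26 13:03:00.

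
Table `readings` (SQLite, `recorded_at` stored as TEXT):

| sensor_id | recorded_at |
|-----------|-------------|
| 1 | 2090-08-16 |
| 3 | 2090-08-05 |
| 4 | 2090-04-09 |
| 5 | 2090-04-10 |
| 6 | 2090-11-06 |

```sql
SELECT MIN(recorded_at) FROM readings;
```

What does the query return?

MIN over {2090-04-09, 2090-04-10, 2090-08-05, 2090-08-16, 2090-11-06}.

2090-04-09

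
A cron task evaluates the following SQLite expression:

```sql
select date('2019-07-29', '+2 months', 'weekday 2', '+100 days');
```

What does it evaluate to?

Adding +2 months to 2019-07-29 gives 2019-09-29.
`weekday 2` advances to the next Tuesday; 2019-09-29 is a Sunday, so it moves forward to 2019-10-01.
Applying '+100 days' to 2019-10-01: counting 100 days forward gives 2020-01-09.

2020-01-09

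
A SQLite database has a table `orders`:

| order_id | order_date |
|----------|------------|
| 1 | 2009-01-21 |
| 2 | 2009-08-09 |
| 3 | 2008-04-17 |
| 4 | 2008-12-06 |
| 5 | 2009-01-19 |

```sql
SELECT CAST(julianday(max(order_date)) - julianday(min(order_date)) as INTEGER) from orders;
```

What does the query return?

479

MIN = 2008-04-17, MAX = 2009-08-09.
13 days remain in April 2008 after the 17th (30 − 17).
Full months from May 2008 through July 2009 contribute their day counts.
Then 9 days into August 2009.
Total: 13 + 31 + 30 + 31 + 31 + 30 + 31 + 30 + 31 + 31 + 28 + 31 + 30 + 31 + 30 + 31 + 9 = 479.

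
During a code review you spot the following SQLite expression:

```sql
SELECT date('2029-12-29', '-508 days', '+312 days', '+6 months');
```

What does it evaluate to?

2029-12-16

Applying '-508 days' to 2029-12-29: counting 508 days back gives 2028-08-08.
Applying '+312 days' to 2028-08-08: counting 312 days forward gives 2029-06-16.
Adding +6 months to 2029-06-16 gives 2029-12-16.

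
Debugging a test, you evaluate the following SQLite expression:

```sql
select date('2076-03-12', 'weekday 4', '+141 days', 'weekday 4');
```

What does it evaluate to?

`weekday 4` advances to the next Thursday; 2076-03-12 is already a Thursday, so it stays at 2076-03-12.
Applying '+141 days' to 2076-03-12: counting 141 days forward gives 2076-07-31.
`weekday 4` advances to the next Thursday; 2076-07-31 is a Friday, so it moves forward to 2076-08-06.

2076-08-06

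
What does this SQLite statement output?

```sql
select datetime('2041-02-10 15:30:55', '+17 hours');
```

2041-02-11 08:30:55

+17 hours from 2041-02-10 15:30:55 is 2041-02-11 08:30:55 (crosses midnight).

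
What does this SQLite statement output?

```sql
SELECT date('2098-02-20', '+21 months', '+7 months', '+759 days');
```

Adding +21 months to 2098-02-20 gives 2099-11-20.
Adding +7 months to 2099-11-20 gives 2100-06-20.
Applying '+759 days' to 2100-06-20: counting 759 days forward gives 2102-07-19.

2102-07-19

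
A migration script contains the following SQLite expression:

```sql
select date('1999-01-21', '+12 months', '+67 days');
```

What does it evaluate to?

Adding +12 months to 1999-01-21 gives 2000-01-21.
Applying '+67 days' to 2000-01-21: counting 67 days forward gives 2000-03-28.

2000-03-28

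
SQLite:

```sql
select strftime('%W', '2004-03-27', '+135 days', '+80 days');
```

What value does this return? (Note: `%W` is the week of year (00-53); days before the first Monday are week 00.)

First apply '+135 days', '+80 days': 2004-03-27 → 2004-10-28.
2004-10-28 is a Thursday. SQLite's %W counts Mondays since the year started; the result is 43.

43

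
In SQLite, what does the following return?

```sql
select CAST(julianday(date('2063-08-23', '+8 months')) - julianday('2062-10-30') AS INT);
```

Adding +8 months to 2063-08-23 gives 2064-04-23.
1 day remains in October 2062 after the 30th (31 − 30).
Full months from November 2062 through March 2064 contribute their day counts.
Then 23 days into April 2064.
Total: 1 + 30 + 31 + 31 + 28 + 31 + 30 + 31 + 30 + 31 + 31 + 30 + 31 + 30 + 31 + 31 + 29 + 31 + 23 = 541.

541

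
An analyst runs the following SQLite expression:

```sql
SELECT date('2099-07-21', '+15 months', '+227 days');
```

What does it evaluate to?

2101-06-05

Adding +15 months to 2099-07-21 gives 2100-10-21.
Applying '+227 days' to 2100-10-21: counting 227 days forward gives 2101-06-05.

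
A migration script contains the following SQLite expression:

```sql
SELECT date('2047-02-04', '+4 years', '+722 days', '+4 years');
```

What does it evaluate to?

Adding +4 years to 2047-02-04 gives 2051-02-04.
Applying '+722 days' to 2051-02-04: counting 722 days forward gives 2053-01-26.
Adding +4 years to 2053-01-26 gives 2057-01-26.

2057-01-26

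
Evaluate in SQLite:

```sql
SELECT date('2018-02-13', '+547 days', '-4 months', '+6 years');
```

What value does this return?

Applying '+547 days' to 2018-02-13: counting 547 days forward gives 2019-08-14.
Adding -4 months to 2019-08-14 gives 2019-04-14.
Adding +6 years to 2019-04-14 gives 2025-04-14.

2025-04-14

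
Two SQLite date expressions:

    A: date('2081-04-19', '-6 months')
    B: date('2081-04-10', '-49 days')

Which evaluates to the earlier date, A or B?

A = 2080-10-19.
B = 2081-02-20.
A is earlier.

A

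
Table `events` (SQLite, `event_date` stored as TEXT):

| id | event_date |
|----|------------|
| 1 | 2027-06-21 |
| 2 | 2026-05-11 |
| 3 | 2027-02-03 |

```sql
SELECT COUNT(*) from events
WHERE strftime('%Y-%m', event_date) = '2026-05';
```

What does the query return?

1

Rows with year-month 2026-05: 2026-05-11 → 1.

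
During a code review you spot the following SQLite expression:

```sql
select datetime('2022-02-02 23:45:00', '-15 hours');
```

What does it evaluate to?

2022-02-02 08:45:00

-15 hours from 2022-02-02 23:45:00 is 2022-02-02 08:45:00.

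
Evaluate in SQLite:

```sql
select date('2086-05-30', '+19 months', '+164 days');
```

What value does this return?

Adding +19 months to 2086-05-30 gives 2087-12-30.
Applying '+164 days' to 2087-12-30: counting 164 days forward gives 2088-06-11.

2088-06-11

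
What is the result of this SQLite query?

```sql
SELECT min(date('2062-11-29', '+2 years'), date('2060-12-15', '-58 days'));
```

2060-10-18

date('2062-11-29', '+2 years') → 2064-11-29.
date('2060-12-15', '-58 days') → 2060-10-18.
Earlier of the two is 2060-10-18.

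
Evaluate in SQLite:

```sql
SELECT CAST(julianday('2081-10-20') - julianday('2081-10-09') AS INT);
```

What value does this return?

11

Both dates are in October 2081: 20 − 9 = 11.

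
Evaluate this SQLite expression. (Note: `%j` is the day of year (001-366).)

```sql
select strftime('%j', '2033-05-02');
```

122

Day-of-year for 2033-05-02: days since 2033-01-01 inclusive = 122, zero-padded to 122.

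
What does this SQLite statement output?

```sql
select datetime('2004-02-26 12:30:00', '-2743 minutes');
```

2004-02-24 14:47:00

2743 minutes = 45h 43m; -2743 minutes from 2004-02-26 12:30:00 is 2004-02-24 14:47:00 (crosses midnight).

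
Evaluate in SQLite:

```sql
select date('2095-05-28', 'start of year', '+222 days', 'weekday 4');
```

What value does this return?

`start of year` rewinds 2095-05-28 to 2095-01-01.
Applying '+222 days' to 2095-01-01: counting 222 days forward gives 2095-08-11.
`weekday 4` advances to the next Thursday; 2095-08-11 is already a Thursday, so it stays at 2095-08-11.

2095-08-11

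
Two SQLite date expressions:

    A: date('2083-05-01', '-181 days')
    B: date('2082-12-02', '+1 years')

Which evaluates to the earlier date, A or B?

A = 2082-11-01.
B = 2083-12-02.
A is earlier.

A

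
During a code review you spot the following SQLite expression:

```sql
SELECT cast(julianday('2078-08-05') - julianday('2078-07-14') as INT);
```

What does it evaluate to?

17 days remain in July 2078 after the 14th (31 − 14).
Then 5 days into August 2078.
Total: 17 + 5 = 22.

22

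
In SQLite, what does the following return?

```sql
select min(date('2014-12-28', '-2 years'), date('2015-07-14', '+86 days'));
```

2012-12-28

date('2014-12-28', '-2 years') → 2012-12-28.
date('2015-07-14', '+86 days') → 2015-10-08.
Earlier of the two is 2012-12-28.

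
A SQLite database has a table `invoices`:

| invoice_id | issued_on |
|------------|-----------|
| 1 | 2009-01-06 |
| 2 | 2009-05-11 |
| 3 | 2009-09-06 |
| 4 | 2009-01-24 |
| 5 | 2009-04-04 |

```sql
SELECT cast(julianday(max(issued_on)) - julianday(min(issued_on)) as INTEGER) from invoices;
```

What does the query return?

MIN = 2009-01-06, MAX = 2009-09-06.
25 days remain in January 2009 after the 6th (31 − 6).
Full months from February 2009 through August 2009 contribute their day counts.
Then 6 days into September 2009.
Total: 25 + 28 + 31 + 30 + 31 + 30 + 31 + 31 + 6 = 243.

243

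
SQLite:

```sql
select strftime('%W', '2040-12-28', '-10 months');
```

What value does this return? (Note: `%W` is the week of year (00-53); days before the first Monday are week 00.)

09

First apply '-10 months': 2040-12-28 → 2040-02-28.
2040-02-28 is a Tuesday. SQLite's %W counts Mondays since the year started; the result is 09.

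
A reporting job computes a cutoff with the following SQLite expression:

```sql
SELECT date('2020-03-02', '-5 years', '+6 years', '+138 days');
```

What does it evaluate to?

2021-07-18

Adding -5 years to 2020-03-02 gives 2015-03-02.
Adding +6 years to 2015-03-02 gives 2021-03-02.
Applying '+138 days' to 2021-03-02: counting 138 days forward gives 2021-07-18.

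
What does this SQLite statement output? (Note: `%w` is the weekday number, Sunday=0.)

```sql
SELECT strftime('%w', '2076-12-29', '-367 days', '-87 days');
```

3

First apply '-367 days', '-87 days': 2076-12-29 → 2075-10-02.
2075-10-02 is a Wednesday; with Sunday=0 that is 3.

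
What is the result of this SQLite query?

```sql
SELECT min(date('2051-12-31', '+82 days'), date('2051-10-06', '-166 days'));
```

2051-04-23

date('2051-12-31', '+82 days') → 2052-03-22.
date('2051-10-06', '-166 days') → 2051-04-23.
Earlier of the two is 2051-04-23.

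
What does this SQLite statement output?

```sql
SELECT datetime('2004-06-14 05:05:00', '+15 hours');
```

2004-06-14 20:05:00

+15 hours from 2004-06-14 05:05:00 is 2004-06-14 20:05:00.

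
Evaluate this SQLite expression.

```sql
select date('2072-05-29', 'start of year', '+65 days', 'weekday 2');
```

`start of year` rewinds 2072-05-29 to 2072-01-01.
Applying '+65 days' to 2072-01-01: counting 65 days forward gives 2072-03-06.
`weekday 2` advances to the next Tuesday; 2072-03-06 is a Sunday, so it moves forward to 2072-03-08.

2072-03-08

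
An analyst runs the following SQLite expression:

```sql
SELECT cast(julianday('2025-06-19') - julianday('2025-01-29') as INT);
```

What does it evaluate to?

141

2 days remain in January 2025 after the 29th (31 − 29).
February 2025: 28 days.
March 2025: 31 days.
April 2025: 30 days.
May 2025: 31 days.
Then 19 days into June 2025.
Total: 2 + 28 + 31 + 30 + 31 + 19 = 141.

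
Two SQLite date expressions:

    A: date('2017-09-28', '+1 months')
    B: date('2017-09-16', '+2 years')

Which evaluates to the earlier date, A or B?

A

A = 2017-10-28.
B = 2019-09-16.
A is earlier.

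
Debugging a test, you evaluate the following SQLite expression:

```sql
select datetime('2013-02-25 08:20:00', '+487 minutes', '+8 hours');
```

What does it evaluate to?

2013-02-26 00:27:00

487 minutes = 8h 7m; +487 minutes from 2013-02-25 08:20:00 is 2013-02-25 16:27:00.
+8 hours from 2013-02-25 16:27:00 is 2013-02-26 00:27:00 (crosses midnight).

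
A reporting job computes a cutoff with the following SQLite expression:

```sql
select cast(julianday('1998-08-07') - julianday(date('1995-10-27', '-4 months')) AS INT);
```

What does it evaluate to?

Adding -4 months to 1995-10-27 gives 1995-06-27.
3 days remain in June 1995 after the 27th (30 − 27).
Full months from July 1995 through July 1998 contribute their day counts.
Then 7 days into August 1998.
Total: 3 + 31 + 31 + 30 + 31 + 30 + 31 + 31 + 29 + 31 + 30 + 31 + 30 + 31 + 31 + 30 + 31 + 30 + 31 + 31 + 28 + 31 + 30 + 31 + 30 + 31 + 31 + 30 + 31 + 30 + 31 + 31 + 28 + 31 + 30 + 31 + 30 + 31 + 7 = 1137.

1137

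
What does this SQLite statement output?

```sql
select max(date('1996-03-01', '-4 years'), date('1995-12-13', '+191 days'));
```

1996-06-21

date('1996-03-01', '-4 years') → 1992-03-01.
date('1995-12-13', '+191 days') → 1996-06-21.
Later of the two is 1996-06-21.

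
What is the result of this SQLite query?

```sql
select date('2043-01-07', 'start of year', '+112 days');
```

2043-04-23

`start of year` rewinds 2043-01-07 to 2043-01-01.
Applying '+112 days' to 2043-01-01: counting 112 days forward gives 2043-04-23.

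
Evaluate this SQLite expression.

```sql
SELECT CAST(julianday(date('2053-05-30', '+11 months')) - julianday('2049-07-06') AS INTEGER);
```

1759

Adding +11 months to 2053-05-30 gives 2054-04-30.
25 days remain in July 2049 after the 6th (31 − 6).
Full months from August 2049 through March 2054 contribute their day counts.
Then 30 days into April 2054.
Total: 25 + 31 + 30 + 31 + 30 + 31 + 31 + 28 + 31 + 30 + 31 + 30 + 31 + 31 + 30 + 31 + 30 + 31 + 31 + 28 + 31 + 30 + 31 + 30 + 31 + 31 + 30 + 31 + 30 + 31 + 31 + 29 + 31 + 30 + 31 + 30 + 31 + 31 + 30 + 31 + 30 + 31 + 31 + 28 + 31 + 30 + 31 + 30 + 31 + 31 + 30 + 31 + 30 + 31 + 31 + 28 + 31 + 30 = 1759.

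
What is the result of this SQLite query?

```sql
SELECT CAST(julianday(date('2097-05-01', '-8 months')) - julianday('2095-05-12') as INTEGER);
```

478

Adding -8 months to 2097-05-01 gives 2096-09-01.
19 days remain in May 2095 after the 12th (31 − 12).
Full months from June 2095 through August 2096 contribute their day counts.
Then 1 day into September 2096.
Total: 19 + 30 + 31 + 31 + 30 + 31 + 30 + 31 + 31 + 29 + 31 + 30 + 31 + 30 + 31 + 31 + 1 = 478.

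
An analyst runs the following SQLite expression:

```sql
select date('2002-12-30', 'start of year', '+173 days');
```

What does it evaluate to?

2002-06-23

`start of year` rewinds 2002-12-30 to 2002-01-01.
Applying '+173 days' to 2002-01-01: counting 173 days forward gives 2002-06-23.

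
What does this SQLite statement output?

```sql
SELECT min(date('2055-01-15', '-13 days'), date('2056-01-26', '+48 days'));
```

date('2055-01-15', '-13 days') → 2055-01-02.
date('2056-01-26', '+48 days') → 2056-03-14.
Earlier of the two is 2055-01-02.

2055-01-02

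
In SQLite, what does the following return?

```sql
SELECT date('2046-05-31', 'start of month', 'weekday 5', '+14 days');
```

`start of month` rewinds 2046-05-31 to 2046-05-01.
`weekday 5` advances to the next Friday; 2046-05-01 is a Tuesday, so it moves forward to 2046-05-04.
Advancing 14 more days within May lands on 2046-05-18.

2046-05-18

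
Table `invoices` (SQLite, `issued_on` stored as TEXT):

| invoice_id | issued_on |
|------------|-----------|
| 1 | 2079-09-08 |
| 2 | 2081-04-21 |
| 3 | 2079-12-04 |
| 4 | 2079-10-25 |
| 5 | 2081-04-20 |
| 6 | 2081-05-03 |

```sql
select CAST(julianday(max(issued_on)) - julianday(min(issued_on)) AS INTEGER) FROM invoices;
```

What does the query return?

MIN = 2079-09-08, MAX = 2081-05-03.
22 days remain in September 2079 after the 8th (30 − 8).
Full months from October 2079 through April 2081 contribute their day counts.
Then 3 days into May 2081.
Total: 22 + 31 + 30 + 31 + 31 + 29 + 31 + 30 + 31 + 30 + 31 + 31 + 30 + 31 + 30 + 31 + 31 + 28 + 31 + 30 + 3 = 603.

603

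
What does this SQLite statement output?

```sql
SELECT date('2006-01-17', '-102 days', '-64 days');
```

Applying '-102 days' to 2006-01-17: counting 102 days back gives 2005-10-07.
Applying '-64 days' to 2005-10-07: counting 64 days back gives 2005-08-04.

2005-08-04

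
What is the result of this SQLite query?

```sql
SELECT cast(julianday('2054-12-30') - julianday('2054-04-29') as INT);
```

1 day remains in April 2054 after the 29th (30 − 29).
Full months from May 2054 through November 2054 contribute their day counts.
Then 30 days into December 2054.
Total: 1 + 31 + 30 + 31 + 31 + 30 + 31 + 30 + 30 = 245.

245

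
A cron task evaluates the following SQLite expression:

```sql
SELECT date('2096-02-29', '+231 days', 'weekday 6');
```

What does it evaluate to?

Applying '+231 days' to 2096-02-29: counting 231 days forward gives 2096-10-17.
`weekday 6` advances to the next Saturday; 2096-10-17 is a Wednesday, so it moves forward to 2096-10-20.

2096-10-20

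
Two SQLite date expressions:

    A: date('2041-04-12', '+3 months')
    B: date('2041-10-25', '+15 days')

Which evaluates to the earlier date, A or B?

A

A = 2041-07-12.
B = 2041-11-09.
A is earlier.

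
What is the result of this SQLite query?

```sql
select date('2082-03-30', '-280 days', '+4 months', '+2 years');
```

Applying '-280 days' to 2082-03-30: counting 280 days back gives 2081-06-23.
Adding +4 months to 2081-06-23 gives 2081-10-23.
Adding +2 years to 2081-10-23 gives 2083-10-23.

2083-10-23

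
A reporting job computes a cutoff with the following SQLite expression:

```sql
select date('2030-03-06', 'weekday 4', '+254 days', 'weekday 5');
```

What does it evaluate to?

`weekday 4` advances to the next Thursday; 2030-03-06 is a Wednesday, so it moves forward to 2030-03-07.
Applying '+254 days' to 2030-03-07: counting 254 days forward gives 2030-11-16.
`weekday 5` advances to the next Friday; 2030-11-16 is a Saturday, so it moves forward to 2030-11-22.

2030-11-22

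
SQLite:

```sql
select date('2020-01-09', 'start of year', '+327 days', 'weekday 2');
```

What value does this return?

2020-11-24

`start of year` rewinds 2020-01-09 to 2020-01-01.
Applying '+327 days' to 2020-01-01: counting 327 days forward gives 2020-11-23.
`weekday 2` advances to the next Tuesday; 2020-11-23 is a Monday, so it moves forward to 2020-11-24.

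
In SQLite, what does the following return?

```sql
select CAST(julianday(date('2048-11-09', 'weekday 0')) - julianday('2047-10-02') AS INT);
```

410

`weekday 0` advances to the next Sunday; 2048-11-09 is a Monday, so it moves forward to 2048-11-15.
29 days remain in October 2047 after the 2nd (31 − 2).
Full months from November 2047 through October 2048 contribute their day counts.
Then 15 days into November 2048.
Total: 29 + 30 + 31 + 31 + 29 + 31 + 30 + 31 + 30 + 31 + 31 + 30 + 31 + 15 = 410.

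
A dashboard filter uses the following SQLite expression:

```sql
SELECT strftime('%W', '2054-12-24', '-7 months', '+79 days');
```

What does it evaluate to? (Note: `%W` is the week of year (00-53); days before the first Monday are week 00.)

First apply '-7 months', '+79 days': 2054-12-24 → 2054-08-11.
2054-08-11 is a Tuesday. SQLite's %W counts Mondays since the year started; the result is 32.

32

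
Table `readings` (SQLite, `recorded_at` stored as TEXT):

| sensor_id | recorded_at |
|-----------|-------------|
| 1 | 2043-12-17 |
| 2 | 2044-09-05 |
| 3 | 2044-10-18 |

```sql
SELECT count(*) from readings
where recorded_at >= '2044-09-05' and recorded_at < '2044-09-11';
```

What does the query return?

Rows in [2044-09-05, 2044-09-11): 2044-09-05 → 1 row.

1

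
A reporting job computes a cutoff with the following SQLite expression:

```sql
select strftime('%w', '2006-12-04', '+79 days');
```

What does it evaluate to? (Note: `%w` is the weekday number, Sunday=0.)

First apply '+79 days': 2006-12-04 → 2007-02-21.
2007-02-21 is a Wednesday; with Sunday=0 that is 3.

3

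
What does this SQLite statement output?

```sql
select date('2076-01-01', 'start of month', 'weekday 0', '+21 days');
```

2076-01-26

`start of month` rewinds 2076-01-01 to 2076-01-01.
`weekday 0` advances to the next Sunday; 2076-01-01 is a Wednesday, so it moves forward to 2076-01-05.
Advancing 21 more days within January lands on 2076-01-26.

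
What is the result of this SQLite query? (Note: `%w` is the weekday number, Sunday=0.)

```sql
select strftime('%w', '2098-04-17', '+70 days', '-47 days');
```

6

First apply '+70 days', '-47 days': 2098-04-17 → 2098-05-10.
2098-05-10 is a Saturday; with Sunday=0 that is 6.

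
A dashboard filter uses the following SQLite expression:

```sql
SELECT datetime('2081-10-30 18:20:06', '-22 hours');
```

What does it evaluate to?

-22 hours from 2081-10-30 18:20:06 is 2081-10-29 20:20:06 (crosses midnight).

2081-10-29 20:20:06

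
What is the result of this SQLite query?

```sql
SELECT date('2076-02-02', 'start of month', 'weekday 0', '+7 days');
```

2076-02-09

`start of month` rewinds 2076-02-02 to 2076-02-01.
`weekday 0` advances to the next Sunday; 2076-02-01 is a Saturday, so it moves forward to 2076-02-02.
Advancing 7 more days within February lands on 2076-02-09.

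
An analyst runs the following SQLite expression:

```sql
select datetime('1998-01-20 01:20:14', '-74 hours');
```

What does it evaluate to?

1998-01-16 23:20:14

-74 hours from 1998-01-20 01:20:14 is 1998-01-16 23:20:14 (crosses midnight).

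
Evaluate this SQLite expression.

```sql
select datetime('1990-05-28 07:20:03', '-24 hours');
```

1990-05-27 07:20:03

-24 hours from 1990-05-28 07:20:03 is 1990-05-27 07:20:03 (crosses midnight).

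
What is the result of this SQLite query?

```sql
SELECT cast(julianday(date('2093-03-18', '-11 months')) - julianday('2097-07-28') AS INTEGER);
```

-1927

Adding -11 months to 2093-03-18 gives 2092-04-18.
12 days remain in April 2092 after the 18th (30 − 18).
Full months from May 2092 through June 2097 contribute their day counts.
Then 28 days into July 2097.
Total: 12 + 31 + 30 + 31 + 31 + 30 + 31 + 30 + 31 + 31 + 28 + 31 + 30 + 31 + 30 + 31 + 31 + 30 + 31 + 30 + 31 + 31 + 28 + 31 + 30 + 31 + 30 + 31 + 31 + 30 + 31 + 30 + 31 + 31 + 28 + 31 + 30 + 31 + 30 + 31 + 31 + 30 + 31 + 30 + 31 + 31 + 29 + 31 + 30 + 31 + 30 + 31 + 31 + 30 + 31 + 30 + 31 + 31 + 28 + 31 + 30 + 31 + 30 + 28 = 1927.
The subtraction is earlier − later, so the result is −1927 → -1927.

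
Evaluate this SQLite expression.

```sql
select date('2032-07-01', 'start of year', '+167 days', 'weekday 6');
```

2032-06-19

`start of year` rewinds 2032-07-01 to 2032-01-01.
Applying '+167 days' to 2032-01-01: counting 167 days forward gives 2032-06-16.
`weekday 6` advances to the next Saturday; 2032-06-16 is a Wednesday, so it moves forward to 2032-06-19.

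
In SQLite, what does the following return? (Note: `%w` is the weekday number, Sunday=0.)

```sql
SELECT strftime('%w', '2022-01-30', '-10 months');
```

2

First apply '-10 months': 2022-01-30 → 2021-03-30.
2021-03-30 is a Tuesday; with Sunday=0 that is 2.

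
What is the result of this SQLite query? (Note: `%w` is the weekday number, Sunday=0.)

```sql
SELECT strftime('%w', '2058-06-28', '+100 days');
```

0

First apply '+100 days': 2058-06-28 → 2058-10-06.
2058-10-06 is a Sunday; with Sunday=0 that is 0.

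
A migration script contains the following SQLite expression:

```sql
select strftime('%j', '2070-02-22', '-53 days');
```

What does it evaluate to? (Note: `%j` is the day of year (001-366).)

First apply '-53 days': 2070-02-22 → 2069-12-31.
Day-of-year for 2069-12-31: days since 2069-01-01 inclusive = 365, zero-padded to 365.

365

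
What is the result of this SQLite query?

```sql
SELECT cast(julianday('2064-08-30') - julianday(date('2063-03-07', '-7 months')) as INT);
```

754

Adding -7 months to 2063-03-07 gives 2062-08-07.
24 days remain in August 2062 after the 7th (31 − 7).
Full months from September 2062 through July 2064 contribute their day counts.
Then 30 days into August 2064.
Total: 24 + 30 + 31 + 30 + 31 + 31 + 28 + 31 + 30 + 31 + 30 + 31 + 31 + 30 + 31 + 30 + 31 + 31 + 29 + 31 + 30 + 31 + 30 + 31 + 30 = 754.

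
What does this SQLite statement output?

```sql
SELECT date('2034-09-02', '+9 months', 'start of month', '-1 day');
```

Adding +9 months to 2034-09-02 gives 2035-06-02.
`start of month` rewinds 2035-06-02 to 2035-06-01.
Going back 1 day from 2035-06-01 reaches 2035-05-31 (last day of May, 31 days).

2035-05-31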